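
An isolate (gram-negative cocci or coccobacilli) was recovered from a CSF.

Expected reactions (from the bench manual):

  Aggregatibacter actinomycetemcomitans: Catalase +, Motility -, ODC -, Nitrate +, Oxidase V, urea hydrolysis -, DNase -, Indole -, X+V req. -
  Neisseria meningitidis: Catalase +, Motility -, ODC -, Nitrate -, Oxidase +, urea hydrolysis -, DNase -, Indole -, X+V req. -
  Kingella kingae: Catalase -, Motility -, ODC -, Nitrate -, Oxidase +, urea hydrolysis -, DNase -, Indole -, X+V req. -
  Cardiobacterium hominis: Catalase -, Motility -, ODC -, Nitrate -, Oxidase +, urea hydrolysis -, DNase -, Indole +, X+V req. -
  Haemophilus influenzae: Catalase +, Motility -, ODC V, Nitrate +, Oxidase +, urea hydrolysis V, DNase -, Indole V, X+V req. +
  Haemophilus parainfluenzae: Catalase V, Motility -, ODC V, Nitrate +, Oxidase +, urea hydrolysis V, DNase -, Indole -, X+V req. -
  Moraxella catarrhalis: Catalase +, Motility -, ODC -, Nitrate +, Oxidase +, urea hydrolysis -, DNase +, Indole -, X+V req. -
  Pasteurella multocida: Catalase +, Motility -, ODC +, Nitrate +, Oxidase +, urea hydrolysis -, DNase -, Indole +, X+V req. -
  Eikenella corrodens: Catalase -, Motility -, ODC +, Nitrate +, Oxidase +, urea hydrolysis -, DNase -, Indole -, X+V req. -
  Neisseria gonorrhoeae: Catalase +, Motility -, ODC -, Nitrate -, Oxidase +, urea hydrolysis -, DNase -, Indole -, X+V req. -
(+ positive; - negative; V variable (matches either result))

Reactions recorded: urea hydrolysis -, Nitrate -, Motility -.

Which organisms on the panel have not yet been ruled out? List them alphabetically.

Nitrate -: excludes 6 organisms — 4 left.
urea hydrolysis -: all 4 remaining candidates are consistent.
Motility -: all 4 remaining candidates are consistent.

Cardiobacterium hominis, Kingella kingae, Neisseria gonorrhoeae, Neisseria meningitidis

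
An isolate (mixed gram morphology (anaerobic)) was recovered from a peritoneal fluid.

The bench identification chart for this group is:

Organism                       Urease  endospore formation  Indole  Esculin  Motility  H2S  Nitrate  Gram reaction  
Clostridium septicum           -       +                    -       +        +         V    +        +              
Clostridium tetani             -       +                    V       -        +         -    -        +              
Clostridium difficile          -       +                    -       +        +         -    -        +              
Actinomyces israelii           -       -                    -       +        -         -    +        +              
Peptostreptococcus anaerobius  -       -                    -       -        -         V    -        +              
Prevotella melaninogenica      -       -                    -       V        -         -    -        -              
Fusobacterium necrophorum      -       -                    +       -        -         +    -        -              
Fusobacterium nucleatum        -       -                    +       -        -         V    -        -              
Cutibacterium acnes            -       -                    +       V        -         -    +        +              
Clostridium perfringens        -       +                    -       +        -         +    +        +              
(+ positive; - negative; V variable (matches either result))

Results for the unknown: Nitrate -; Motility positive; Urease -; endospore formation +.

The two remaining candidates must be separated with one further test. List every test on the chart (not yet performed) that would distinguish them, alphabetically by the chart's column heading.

Motility +: excludes 7 organisms — 3 left.
endospore formation +: all 3 remaining candidates are consistent.
Urease -: all 3 remaining candidates are consistent.
Nitrate -: excludes Clostridium septicum — 2 left.
Two candidates remain: Clostridium difficile and Clostridium tetani.
  Indole: - vs V — variable for at least one, does not separate.
  Esculin: Clostridium difficile +, Clostridium tetani - — discriminates.
  H2S: - vs - — same for both, does not separate.
  Gram reaction: + vs + — same for both, does not separate.

Esculin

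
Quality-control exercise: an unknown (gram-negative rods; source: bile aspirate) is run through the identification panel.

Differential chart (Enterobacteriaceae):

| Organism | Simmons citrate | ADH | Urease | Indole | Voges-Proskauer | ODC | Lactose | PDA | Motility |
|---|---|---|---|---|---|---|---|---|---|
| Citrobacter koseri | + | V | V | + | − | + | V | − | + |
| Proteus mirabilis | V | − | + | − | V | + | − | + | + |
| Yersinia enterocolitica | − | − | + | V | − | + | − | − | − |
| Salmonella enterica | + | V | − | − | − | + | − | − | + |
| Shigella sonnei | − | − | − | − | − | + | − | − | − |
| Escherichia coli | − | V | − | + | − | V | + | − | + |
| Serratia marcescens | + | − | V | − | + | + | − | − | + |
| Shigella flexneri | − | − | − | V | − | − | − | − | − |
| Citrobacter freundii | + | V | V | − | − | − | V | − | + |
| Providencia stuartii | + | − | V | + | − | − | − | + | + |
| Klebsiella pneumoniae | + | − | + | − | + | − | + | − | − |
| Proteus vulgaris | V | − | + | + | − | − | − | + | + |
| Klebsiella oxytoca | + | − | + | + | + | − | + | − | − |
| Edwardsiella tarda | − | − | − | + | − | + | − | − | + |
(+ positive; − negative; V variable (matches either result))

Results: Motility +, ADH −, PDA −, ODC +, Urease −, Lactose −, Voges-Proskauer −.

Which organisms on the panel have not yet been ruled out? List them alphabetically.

Voges-Proskauer −: excludes Serratia marcescens, Klebsiella pneumoniae, Klebsiella oxytoca — 11 left.
ODC +: excludes Shigella flexneri, Citrobacter freundii, Providencia stuartii, Proteus vulgaris — 7 left.
PDA −: excludes Proteus mirabilis — 6 left.
Lactose −: excludes Escherichia coli — 5 left.
Urease −: excludes Yersinia enterocolitica — 4 left.
ADH −: all 4 remaining candidates are consistent.
Motility +: excludes Shigella sonnei — 3 left.

Citrobacter koseri, Edwardsiella tarda, Salmonella enterica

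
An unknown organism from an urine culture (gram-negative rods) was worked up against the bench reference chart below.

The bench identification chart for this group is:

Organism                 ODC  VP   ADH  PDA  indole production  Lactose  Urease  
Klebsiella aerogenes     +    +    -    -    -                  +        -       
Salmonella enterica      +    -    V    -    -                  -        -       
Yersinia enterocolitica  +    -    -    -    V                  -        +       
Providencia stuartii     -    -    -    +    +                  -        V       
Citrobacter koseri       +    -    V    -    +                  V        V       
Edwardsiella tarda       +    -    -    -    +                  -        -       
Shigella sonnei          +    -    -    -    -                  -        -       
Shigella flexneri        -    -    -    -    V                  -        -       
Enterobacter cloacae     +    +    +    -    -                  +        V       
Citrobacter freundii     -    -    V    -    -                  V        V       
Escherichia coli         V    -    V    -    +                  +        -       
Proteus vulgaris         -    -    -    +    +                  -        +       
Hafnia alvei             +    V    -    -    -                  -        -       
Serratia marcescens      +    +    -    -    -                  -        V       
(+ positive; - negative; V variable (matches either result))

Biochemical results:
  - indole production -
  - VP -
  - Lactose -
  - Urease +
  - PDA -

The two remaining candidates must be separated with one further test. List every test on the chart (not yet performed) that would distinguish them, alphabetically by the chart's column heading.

Lactose -: excludes Klebsiella aerogenes, Enterobacter cloacae, Escherichia coli — 11 left.
PDA -: excludes Providencia stuartii, Proteus vulgaris — 9 left.
Urease +: excludes 5 organisms — 4 left.
VP -: excludes Serratia marcescens — 3 left.
indole production -: excludes Citrobacter koseri — 2 left.
Two candidates remain: Citrobacter freundii and Yersinia enterocolitica.
  ODC: Citrobacter freundii -, Yersinia enterocolitica + — discriminates.
  ADH: V vs - — variable for at least one, does not separate.

ODC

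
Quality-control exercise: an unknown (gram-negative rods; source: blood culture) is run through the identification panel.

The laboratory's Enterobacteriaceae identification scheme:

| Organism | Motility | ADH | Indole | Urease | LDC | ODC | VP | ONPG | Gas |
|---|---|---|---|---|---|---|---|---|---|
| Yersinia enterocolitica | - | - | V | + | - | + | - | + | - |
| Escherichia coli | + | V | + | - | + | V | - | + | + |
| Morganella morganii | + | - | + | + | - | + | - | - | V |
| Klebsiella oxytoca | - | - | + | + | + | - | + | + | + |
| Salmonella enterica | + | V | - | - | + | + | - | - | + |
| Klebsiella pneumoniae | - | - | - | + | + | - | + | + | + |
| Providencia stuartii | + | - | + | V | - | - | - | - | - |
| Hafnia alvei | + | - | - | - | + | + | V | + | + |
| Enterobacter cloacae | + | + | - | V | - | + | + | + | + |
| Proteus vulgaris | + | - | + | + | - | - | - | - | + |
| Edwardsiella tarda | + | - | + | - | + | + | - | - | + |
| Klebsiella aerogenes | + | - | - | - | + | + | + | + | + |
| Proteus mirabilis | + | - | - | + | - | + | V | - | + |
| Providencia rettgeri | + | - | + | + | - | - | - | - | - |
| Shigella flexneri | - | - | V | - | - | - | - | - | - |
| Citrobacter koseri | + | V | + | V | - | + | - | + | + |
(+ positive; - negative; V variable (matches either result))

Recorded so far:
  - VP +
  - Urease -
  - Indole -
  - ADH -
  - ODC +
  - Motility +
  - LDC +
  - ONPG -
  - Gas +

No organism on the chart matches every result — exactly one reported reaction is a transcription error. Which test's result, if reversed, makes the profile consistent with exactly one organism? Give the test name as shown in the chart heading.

VP

As reported, no row in the chart matches all 9 reactions.
Reversing Gas → still no organism matches.
Reversing ODC → still no organism matches.
Reversing LDC → still no organism matches.
Reversing Urease → still no organism matches.
Reversing ONPG → 2 organisms match (not unique).
Reversing Motility → still no organism matches.
Reversing ADH → still no organism matches.
Reversing Indole → still no organism matches.
Reversing VP (to -) → unique match: Salmonella enterica.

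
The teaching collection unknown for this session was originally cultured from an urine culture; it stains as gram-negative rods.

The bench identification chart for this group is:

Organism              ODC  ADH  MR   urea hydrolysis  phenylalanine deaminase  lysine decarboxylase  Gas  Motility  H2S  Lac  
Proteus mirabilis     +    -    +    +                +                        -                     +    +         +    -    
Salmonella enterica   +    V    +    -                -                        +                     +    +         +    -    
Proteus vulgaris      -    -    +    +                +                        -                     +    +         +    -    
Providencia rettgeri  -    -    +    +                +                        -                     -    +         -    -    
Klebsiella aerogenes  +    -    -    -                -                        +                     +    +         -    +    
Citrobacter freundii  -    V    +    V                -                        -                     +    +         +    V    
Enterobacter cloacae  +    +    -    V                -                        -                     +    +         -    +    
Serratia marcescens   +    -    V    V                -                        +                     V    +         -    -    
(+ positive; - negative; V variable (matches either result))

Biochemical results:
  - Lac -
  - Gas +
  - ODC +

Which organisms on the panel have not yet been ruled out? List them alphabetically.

Proteus mirabilis, Salmonella enterica, Serratia marcescens

Lac -: excludes Klebsiella aerogenes, Enterobacter cloacae — 6 left.
ODC +: excludes Proteus vulgaris, Providencia rettgeri, Citrobacter freundii — 3 left.
Gas +: all 3 remaining candidates are consistent.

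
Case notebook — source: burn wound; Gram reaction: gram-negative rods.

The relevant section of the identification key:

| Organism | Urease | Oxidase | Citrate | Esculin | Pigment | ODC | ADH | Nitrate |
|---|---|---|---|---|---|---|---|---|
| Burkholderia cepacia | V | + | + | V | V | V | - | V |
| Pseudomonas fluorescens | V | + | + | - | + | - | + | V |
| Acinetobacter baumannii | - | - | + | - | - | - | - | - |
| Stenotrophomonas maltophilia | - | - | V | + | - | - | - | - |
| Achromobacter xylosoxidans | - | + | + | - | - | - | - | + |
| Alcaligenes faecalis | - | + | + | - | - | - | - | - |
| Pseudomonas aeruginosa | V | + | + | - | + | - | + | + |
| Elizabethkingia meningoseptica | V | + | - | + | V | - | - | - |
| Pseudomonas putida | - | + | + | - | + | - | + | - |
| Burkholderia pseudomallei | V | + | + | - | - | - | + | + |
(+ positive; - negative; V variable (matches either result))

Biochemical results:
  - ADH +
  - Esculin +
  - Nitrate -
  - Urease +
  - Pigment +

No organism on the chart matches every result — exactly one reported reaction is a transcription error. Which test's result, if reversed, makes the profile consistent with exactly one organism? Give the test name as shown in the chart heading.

Esculin

As reported, no row in the chart matches all 5 reactions.
Reversing ADH → 2 organisms match (not unique).
Reversing Pigment → still no organism matches.
Reversing Nitrate → still no organism matches.
Reversing Esculin (to -) → unique match: Pseudomonas fluorescens.
Reversing Urease → still no organism matches.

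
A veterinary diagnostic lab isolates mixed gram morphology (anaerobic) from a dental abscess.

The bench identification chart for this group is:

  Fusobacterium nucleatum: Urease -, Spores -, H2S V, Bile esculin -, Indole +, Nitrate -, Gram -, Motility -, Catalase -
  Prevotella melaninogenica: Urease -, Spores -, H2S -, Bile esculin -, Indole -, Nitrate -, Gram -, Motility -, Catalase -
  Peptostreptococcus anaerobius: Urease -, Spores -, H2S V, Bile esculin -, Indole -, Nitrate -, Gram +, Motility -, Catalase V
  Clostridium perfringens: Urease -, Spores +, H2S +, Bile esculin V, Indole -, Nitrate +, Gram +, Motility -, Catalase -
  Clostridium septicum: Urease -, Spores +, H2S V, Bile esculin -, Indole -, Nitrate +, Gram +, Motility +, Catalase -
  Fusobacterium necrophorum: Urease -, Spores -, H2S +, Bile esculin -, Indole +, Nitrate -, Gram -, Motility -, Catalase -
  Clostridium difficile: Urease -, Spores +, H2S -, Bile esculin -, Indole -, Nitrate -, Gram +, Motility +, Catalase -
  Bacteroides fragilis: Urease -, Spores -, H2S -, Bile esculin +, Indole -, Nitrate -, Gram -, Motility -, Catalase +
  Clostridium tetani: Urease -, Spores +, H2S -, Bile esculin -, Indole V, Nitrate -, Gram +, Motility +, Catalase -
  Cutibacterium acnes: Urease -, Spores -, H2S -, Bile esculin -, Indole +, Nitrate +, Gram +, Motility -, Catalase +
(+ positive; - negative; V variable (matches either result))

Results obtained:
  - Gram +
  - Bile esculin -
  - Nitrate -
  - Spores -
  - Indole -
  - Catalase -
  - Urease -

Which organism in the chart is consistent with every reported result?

Peptostreptococcus anaerobius

Spores -: excludes Clostridium perfringens, Clostridium septicum, Clostridium difficile, Clostridium tetani — 6 left.
Urease -: all 6 remaining candidates are consistent.
Indole -: excludes Fusobacterium nucleatum, Fusobacterium necrophorum, Cutibacterium acnes — 3 left.
Nitrate -: all 3 remaining candidates are consistent.
Gram +: excludes Prevotella melaninogenica, Bacteroides fragilis — 1 left.
Bile esculin -: the one remaining candidate is consistent.
Catalase -: the one remaining candidate is consistent.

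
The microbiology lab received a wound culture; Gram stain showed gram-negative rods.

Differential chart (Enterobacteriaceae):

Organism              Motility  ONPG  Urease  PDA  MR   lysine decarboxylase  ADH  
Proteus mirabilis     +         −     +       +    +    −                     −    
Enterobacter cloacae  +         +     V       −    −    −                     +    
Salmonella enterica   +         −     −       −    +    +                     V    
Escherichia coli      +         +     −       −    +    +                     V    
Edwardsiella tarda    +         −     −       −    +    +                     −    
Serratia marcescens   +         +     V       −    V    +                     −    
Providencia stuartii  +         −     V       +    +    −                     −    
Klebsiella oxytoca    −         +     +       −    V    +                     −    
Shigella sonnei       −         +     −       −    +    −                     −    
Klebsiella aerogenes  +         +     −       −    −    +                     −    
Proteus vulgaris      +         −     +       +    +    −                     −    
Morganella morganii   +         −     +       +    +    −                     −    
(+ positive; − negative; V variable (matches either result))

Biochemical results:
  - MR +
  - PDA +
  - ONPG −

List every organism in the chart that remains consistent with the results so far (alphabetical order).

Morganella morganii, Proteus mirabilis, Proteus vulgaris, Providencia stuartii

ONPG −: excludes 6 organisms — 6 left.
MR +: all 6 remaining candidates are consistent.
PDA +: excludes Salmonella enterica, Edwardsiella tarda — 4 left.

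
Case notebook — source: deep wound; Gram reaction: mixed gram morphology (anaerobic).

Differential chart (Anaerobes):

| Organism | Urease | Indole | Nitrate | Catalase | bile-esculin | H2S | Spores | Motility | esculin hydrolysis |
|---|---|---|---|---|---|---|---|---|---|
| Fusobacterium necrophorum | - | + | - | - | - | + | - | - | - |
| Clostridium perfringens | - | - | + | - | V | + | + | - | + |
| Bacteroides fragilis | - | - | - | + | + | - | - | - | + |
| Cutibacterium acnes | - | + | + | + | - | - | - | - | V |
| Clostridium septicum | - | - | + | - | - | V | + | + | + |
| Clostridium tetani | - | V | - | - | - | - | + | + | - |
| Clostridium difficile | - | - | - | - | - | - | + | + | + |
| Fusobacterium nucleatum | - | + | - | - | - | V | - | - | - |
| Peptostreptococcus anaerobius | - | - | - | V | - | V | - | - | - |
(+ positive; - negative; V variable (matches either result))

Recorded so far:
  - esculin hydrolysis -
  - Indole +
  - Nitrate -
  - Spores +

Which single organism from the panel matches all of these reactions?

Clostridium tetani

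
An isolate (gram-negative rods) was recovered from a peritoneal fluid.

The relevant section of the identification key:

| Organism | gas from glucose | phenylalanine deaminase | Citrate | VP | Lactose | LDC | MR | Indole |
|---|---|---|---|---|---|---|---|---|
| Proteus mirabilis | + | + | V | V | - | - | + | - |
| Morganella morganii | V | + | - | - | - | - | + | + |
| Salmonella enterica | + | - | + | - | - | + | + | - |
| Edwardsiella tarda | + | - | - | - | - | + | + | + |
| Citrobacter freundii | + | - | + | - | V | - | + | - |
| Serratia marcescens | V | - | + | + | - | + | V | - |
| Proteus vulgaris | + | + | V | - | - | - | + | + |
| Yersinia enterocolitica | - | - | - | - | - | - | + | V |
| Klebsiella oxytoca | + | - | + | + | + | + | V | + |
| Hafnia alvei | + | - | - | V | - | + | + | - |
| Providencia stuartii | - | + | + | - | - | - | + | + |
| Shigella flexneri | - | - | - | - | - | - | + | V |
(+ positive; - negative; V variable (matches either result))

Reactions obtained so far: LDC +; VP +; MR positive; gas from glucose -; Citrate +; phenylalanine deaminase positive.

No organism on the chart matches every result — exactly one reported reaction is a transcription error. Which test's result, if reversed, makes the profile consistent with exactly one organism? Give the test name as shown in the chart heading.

phenylalanine deaminase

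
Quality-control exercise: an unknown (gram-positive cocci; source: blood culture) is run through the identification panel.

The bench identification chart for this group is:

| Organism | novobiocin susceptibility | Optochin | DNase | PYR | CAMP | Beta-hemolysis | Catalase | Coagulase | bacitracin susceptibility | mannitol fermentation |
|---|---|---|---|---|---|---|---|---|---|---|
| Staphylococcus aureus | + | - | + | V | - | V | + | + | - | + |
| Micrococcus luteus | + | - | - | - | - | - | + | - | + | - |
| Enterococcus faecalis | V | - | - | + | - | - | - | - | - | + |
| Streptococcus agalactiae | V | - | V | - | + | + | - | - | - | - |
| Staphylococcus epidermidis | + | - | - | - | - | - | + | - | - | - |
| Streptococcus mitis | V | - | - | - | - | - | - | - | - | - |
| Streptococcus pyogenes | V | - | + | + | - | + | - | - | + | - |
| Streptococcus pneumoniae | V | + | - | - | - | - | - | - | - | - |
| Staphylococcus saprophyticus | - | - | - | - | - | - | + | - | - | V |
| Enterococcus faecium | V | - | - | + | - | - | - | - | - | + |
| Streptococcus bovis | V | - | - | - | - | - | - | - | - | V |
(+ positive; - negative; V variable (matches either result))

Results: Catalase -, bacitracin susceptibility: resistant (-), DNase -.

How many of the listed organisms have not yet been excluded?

Catalase -: excludes Staphylococcus aureus, Micrococcus luteus, Staphylococcus epidermidis, Staphylococcus saprophyticus — 7 left.
DNase -: excludes Streptococcus pyogenes — 6 left.
bacitracin susceptibility -: all 6 remaining candidates are consistent.
Still consistent: Enterococcus faecalis, Enterococcus faecium, Streptococcus agalactiae, Streptococcus bovis, Streptococcus mitis, Streptococcus pneumoniae.

6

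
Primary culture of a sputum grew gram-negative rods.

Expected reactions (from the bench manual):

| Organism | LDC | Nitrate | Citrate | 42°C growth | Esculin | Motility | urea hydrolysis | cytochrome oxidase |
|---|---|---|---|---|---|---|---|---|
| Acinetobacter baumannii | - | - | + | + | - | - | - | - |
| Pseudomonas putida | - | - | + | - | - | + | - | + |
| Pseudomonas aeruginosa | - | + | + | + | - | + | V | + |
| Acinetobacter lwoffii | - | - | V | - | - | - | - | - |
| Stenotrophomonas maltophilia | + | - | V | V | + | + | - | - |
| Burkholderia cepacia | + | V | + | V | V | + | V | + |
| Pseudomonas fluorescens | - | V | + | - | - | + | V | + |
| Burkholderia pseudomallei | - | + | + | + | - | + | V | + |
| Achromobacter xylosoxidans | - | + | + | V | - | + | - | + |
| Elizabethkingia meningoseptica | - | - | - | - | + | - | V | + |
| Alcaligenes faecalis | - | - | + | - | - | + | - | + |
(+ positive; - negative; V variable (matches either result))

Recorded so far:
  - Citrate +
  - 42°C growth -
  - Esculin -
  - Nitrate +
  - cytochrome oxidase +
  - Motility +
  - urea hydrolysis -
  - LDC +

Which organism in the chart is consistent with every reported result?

Burkholderia cepacia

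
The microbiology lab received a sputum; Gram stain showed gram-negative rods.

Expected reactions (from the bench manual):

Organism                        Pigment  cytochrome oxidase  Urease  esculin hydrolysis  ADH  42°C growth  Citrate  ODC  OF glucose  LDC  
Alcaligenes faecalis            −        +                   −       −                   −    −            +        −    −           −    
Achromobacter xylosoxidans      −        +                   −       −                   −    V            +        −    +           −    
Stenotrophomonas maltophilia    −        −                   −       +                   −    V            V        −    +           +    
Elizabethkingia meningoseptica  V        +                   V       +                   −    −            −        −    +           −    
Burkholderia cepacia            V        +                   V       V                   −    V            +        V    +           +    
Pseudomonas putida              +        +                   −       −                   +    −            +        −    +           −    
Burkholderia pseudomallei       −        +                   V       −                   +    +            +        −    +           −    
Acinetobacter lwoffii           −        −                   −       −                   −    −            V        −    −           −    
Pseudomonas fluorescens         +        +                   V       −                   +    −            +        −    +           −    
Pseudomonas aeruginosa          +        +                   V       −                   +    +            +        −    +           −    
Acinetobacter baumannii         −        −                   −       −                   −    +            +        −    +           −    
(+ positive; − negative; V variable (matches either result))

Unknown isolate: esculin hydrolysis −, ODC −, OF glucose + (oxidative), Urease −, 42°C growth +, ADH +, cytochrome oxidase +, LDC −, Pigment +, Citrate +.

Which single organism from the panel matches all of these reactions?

Pseudomonas aeruginosa

ADH +: excludes 7 organisms — 4 left.
LDC −: all 4 remaining candidates are consistent.
cytochrome oxidase +: all 4 remaining candidates are consistent.
Citrate +: all 4 remaining candidates are consistent.
OF glucose +: all 4 remaining candidates are consistent.
42°C growth +: excludes Pseudomonas putida, Pseudomonas fluorescens — 2 left.
ODC −: all 2 remaining candidates are consistent.
Urease −: all 2 remaining candidates are consistent.
esculin hydrolysis −: all 2 remaining candidates are consistent.
Pigment +: excludes Burkholderia pseudomallei — 1 left.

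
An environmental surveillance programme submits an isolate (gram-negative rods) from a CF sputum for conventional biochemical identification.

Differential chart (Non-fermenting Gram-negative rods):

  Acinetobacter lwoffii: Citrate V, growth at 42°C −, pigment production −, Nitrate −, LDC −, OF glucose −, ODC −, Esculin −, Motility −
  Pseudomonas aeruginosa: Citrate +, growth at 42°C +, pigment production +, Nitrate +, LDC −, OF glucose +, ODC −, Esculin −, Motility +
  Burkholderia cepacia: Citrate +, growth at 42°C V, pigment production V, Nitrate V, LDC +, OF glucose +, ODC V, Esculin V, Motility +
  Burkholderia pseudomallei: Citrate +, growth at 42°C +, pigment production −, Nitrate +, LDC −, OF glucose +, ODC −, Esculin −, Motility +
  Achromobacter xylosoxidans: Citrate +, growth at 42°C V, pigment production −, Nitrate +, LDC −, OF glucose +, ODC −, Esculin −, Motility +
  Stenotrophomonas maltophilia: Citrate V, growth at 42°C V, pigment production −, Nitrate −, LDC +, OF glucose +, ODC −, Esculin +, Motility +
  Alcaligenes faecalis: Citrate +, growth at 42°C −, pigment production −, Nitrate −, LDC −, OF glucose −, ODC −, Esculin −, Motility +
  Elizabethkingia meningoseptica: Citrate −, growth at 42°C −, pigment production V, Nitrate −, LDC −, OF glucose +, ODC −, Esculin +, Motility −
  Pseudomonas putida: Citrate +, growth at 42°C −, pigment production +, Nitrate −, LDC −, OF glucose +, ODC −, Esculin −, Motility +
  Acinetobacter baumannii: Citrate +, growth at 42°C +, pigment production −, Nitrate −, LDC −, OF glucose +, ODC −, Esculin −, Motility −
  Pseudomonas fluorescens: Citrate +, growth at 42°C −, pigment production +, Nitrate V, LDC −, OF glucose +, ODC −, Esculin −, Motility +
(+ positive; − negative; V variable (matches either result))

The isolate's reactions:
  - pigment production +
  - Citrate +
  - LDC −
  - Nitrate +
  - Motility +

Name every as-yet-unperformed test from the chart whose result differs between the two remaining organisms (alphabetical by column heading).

growth at 42°C

Motility +: excludes Acinetobacter lwoffii, Elizabethkingia meningoseptica, Acinetobacter baumannii — 8 left.
Citrate +: all 8 remaining candidates are consistent.
Nitrate +: excludes Stenotrophomonas maltophilia, Alcaligenes faecalis, Pseudomonas putida — 5 left.
LDC −: excludes Burkholderia cepacia — 4 left.
pigment production +: excludes Burkholderia pseudomallei, Achromobacter xylosoxidans — 2 left.
Two candidates remain: Pseudomonas aeruginosa and Pseudomonas fluorescens.
  growth at 42°C: Pseudomonas aeruginosa +, Pseudomonas fluorescens − — discriminates.
  OF glucose: + vs + — same for both, does not separate.
  ODC: − vs − — same for both, does not separate.
  Esculin: − vs − — same for both, does not separate.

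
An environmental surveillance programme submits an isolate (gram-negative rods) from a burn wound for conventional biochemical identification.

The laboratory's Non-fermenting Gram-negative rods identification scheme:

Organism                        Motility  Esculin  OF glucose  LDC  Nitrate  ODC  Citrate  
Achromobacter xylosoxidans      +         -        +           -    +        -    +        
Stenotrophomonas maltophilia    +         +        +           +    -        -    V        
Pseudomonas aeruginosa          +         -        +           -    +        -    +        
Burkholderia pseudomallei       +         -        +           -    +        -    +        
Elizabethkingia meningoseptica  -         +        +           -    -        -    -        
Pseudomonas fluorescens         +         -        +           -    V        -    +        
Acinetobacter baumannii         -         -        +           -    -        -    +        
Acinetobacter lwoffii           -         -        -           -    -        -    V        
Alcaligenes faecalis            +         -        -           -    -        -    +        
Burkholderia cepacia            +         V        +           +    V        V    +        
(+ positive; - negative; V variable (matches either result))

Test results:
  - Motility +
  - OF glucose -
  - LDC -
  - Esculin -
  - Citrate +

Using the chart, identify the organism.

Alcaligenes faecalis

Motility +: excludes Elizabethkingia meningoseptica, Acinetobacter baumannii, Acinetobacter lwoffii — 7 left.
LDC -: excludes Stenotrophomonas maltophilia, Burkholderia cepacia — 5 left.
Citrate +: all 5 remaining candidates are consistent.
Esculin -: all 5 remaining candidates are consistent.
OF glucose -: excludes Achromobacter xylosoxidans, Pseudomonas aeruginosa, Burkholderia pseudomallei, Pseudomonas fluorescens — 1 left.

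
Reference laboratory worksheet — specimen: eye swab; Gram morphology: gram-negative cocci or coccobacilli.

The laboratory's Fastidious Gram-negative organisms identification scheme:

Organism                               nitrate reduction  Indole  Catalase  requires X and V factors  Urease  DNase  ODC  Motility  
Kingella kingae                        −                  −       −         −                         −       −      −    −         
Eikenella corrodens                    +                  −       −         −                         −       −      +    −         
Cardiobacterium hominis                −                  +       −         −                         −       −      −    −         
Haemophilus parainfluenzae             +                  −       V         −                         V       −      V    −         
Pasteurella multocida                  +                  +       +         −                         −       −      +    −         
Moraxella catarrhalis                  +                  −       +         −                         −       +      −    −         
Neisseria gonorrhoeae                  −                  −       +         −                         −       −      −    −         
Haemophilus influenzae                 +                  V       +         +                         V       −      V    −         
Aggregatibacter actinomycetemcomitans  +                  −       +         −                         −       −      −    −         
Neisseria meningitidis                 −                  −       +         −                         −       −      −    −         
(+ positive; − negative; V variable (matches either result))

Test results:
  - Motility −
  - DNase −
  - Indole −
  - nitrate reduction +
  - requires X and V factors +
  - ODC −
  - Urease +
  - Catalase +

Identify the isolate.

Haemophilus influenzae

ODC −: excludes Eikenella corrodens, Pasteurella multocida — 8 left.
Motility −: all 8 remaining candidates are consistent.
Urease +: excludes 6 organisms — 2 left.
Catalase +: all 2 remaining candidates are consistent.
Indole −: all 2 remaining candidates are consistent.
nitrate reduction +: all 2 remaining candidates are consistent.
requires X and V factors +: excludes Haemophilus parainfluenzae — 1 left.
DNase −: the one remaining candidate is consistent.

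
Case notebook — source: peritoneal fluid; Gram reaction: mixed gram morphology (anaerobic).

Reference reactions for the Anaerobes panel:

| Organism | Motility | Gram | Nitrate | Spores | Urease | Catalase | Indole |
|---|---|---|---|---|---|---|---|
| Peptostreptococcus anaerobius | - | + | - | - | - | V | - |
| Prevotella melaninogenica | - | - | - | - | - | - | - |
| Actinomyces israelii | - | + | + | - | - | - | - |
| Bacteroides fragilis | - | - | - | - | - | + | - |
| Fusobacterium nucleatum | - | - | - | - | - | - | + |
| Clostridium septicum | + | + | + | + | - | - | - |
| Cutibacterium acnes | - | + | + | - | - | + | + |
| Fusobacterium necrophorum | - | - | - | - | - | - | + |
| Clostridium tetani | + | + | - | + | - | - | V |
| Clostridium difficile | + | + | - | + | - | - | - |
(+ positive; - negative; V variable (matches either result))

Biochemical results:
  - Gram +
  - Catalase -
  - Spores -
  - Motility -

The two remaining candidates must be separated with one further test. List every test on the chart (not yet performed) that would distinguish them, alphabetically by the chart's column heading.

Nitrate

Motility -: excludes Clostridium septicum, Clostridium tetani, Clostridium difficile — 7 left.
Spores -: all 7 remaining candidates are consistent.
Gram +: excludes Prevotella melaninogenica, Bacteroides fragilis, Fusobacterium nucleatum, Fusobacterium necrophorum — 3 left.
Catalase -: excludes Cutibacterium acnes — 2 left.
Two candidates remain: Actinomyces israelii and Peptostreptococcus anaerobius.
  Nitrate: Actinomyces israelii +, Peptostreptococcus anaerobius - — discriminates.
  Urease: - vs - — same for both, does not separate.
  Indole: - vs - — same for both, does not separate.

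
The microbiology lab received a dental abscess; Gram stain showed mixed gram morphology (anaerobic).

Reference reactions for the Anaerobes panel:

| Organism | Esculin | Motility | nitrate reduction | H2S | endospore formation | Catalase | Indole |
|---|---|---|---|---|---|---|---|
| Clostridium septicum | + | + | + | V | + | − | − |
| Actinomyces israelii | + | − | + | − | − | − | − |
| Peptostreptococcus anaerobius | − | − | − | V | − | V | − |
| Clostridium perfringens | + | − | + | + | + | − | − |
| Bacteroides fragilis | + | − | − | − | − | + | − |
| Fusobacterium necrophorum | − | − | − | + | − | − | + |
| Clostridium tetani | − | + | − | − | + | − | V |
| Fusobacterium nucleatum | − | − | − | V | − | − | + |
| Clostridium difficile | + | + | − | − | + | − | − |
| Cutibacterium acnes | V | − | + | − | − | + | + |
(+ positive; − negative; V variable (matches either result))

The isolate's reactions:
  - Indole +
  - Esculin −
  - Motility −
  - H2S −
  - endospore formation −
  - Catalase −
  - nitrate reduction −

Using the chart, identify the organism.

Catalase −: excludes Bacteroides fragilis, Cutibacterium acnes — 8 left.
Indole +: excludes 5 organisms — 3 left.
Motility −: excludes Clostridium tetani — 2 left.
Esculin −: all 2 remaining candidates are consistent.
nitrate reduction −: all 2 remaining candidates are consistent.
endospore formation −: all 2 remaining candidates are consistent.
H2S −: excludes Fusobacterium necrophorum — 1 left.

Fusobacterium nucleatum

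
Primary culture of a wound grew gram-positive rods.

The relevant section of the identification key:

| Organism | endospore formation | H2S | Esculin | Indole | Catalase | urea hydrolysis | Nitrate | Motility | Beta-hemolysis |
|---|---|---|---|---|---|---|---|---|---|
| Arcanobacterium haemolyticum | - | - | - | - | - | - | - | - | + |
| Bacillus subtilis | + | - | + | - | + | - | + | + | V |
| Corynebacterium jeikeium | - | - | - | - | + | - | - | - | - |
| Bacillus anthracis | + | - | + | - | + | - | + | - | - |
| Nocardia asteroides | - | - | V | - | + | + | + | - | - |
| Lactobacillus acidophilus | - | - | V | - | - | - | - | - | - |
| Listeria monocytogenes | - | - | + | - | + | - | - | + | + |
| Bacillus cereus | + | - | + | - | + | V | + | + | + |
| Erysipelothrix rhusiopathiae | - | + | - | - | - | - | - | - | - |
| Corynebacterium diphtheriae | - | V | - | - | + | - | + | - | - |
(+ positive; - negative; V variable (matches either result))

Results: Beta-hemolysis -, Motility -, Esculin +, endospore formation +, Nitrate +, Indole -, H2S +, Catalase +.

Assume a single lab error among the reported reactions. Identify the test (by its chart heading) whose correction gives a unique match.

As reported, no row in the chart matches all 8 reactions.
Reversing H2S (to -) → unique match: Bacillus anthracis.
Reversing Catalase → still no organism matches.
Reversing Motility → still no organism matches.
Reversing Esculin → still no organism matches.
Reversing endospore formation → still no organism matches.
Reversing Nitrate → still no organism matches.
Reversing Beta-hemolysis → still no organism matches.
Reversing Indole → still no organism matches.

H2S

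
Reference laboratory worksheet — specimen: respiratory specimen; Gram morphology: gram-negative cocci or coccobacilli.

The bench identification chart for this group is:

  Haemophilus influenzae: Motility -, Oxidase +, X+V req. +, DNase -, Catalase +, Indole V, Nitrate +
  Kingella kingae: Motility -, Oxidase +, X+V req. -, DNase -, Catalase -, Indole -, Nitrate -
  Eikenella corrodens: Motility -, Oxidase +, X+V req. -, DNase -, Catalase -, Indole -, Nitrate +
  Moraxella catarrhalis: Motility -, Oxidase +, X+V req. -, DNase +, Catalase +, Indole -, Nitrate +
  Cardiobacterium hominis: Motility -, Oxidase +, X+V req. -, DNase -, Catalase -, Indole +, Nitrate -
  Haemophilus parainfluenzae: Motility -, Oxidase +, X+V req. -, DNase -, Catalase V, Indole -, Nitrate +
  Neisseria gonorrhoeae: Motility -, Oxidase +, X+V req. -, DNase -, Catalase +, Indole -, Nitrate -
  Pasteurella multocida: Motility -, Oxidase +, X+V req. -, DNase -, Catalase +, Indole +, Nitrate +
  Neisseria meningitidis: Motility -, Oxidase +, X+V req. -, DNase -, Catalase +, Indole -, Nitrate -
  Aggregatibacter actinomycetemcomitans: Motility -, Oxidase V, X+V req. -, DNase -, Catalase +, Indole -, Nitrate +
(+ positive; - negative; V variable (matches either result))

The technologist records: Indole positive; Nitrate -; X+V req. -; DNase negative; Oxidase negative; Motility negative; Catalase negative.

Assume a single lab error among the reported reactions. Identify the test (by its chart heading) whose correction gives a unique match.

As reported, no row in the chart matches all 7 reactions.
Reversing DNase → still no organism matches.
Reversing Motility → still no organism matches.
Reversing Oxidase (to +) → unique match: Cardiobacterium hominis.
Reversing X+V req. → still no organism matches.
Reversing Nitrate → still no organism matches.
Reversing Catalase → still no organism matches.
Reversing Indole → still no organism matches.

Oxidase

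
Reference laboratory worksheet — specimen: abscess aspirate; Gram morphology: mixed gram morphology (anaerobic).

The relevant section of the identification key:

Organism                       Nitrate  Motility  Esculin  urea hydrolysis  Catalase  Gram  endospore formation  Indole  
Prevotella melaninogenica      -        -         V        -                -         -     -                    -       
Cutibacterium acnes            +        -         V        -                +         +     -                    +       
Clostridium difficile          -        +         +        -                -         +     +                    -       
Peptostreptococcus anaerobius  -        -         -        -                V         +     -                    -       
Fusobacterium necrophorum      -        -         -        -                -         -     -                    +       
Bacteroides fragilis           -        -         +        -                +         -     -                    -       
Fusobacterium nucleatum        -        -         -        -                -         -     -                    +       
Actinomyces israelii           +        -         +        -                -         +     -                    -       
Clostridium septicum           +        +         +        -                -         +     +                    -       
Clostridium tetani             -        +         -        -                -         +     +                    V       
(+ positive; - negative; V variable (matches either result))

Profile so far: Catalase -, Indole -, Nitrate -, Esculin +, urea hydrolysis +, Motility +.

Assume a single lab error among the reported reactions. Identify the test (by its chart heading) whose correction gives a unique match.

As reported, no row in the chart matches all 6 reactions.
Reversing urea hydrolysis (to -) → unique match: Clostridium difficile.
Reversing Motility → still no organism matches.
Reversing Catalase → still no organism matches.
Reversing Esculin → still no organism matches.
Reversing Indole → still no organism matches.
Reversing Nitrate → still no organism matches.

urea hydrolysis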